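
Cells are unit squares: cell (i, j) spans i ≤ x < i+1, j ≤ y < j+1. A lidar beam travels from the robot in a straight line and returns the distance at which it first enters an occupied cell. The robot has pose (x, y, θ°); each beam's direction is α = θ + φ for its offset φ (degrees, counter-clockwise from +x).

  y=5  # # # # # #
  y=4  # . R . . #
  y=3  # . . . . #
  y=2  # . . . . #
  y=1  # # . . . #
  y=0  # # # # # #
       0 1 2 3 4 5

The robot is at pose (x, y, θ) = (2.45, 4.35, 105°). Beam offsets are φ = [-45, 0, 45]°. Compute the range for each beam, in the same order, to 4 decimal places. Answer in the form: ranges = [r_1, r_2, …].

ranges = [0.7506, 0.6729, 1.3000]

beam 1: φ=-45°, α=60°
  d=(0.5000,0.8660)  start (2,4)  tX=1.1000 tY=0.7506  stride 1/|dx|=2.0000 1/|dy|=1.1547
    cross y-line → (2,5), t=0.7506 (wall)
  → r_1 = 0.7506
beam 2: φ=0°, α=105°
  d=(-0.2588,0.9659)  start (2,4)  tX=1.7387 tY=0.6729  stride 1/|dx|=3.8637 1/|dy|=1.0353
    cross y-line → (2,5), t=0.6729 (wall)
  → r_2 = 0.6729
beam 3: φ=45°, α=150°
  d=(-0.8660,0.5000)  start (2,4)  tX=0.5196 tY=1.3000  stride 1/|dx|=1.1547 1/|dy|=2.0000
    cross x-line → (1,4), t=0.5196
    cross y-line → (1,5), t=1.3000 (wall)
  → r_3 = 1.3000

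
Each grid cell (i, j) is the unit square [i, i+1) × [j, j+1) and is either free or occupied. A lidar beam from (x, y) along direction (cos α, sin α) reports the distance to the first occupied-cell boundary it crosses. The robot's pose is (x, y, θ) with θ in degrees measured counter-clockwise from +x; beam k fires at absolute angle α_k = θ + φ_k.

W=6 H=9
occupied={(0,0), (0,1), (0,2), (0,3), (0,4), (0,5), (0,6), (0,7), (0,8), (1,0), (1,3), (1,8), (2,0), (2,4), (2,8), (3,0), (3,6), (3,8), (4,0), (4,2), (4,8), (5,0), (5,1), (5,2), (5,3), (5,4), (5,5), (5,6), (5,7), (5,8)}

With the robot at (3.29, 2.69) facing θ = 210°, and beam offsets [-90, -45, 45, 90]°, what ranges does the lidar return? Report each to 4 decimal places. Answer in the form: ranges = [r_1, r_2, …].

beam 1: φ=-90°, α=120°
  cosα=-0.5000 sinα=0.8660 | (3,2) | tMaxX 0.5800 tMaxY 0.3580 | tΔX 2.0000 tΔY 1.1547
    t=0.3580 [y] (3,3)
    t=0.5800 [x] (2,3)
    t=1.5127 [y] (2,4) — stop
  → r_1 = 1.5127
beam 2: φ=-45°, α=165°
  cosα=-0.9659 sinα=0.2588 | (3,2) | tMaxX 0.3002 tMaxY 1.1977 | tΔX 1.0353 tΔY 3.8637
    t=0.3002 [x] (2,2)
    t=1.1977 [y] (2,3)
    t=1.3355 [x] (1,3) — stop
  → r_2 = 1.3355
beam 3: φ=45°, α=255°
  cosα=-0.2588 sinα=-0.9659 | (3,2) | tMaxX 1.1205 tMaxY 0.7143 | tΔX 3.8637 tΔY 1.0353
    t=0.7143 [y] (3,1)
    t=1.1205 [x] (2,1)
    t=1.7496 [y] (2,0) — stop
  → r_3 = 1.7496
beam 4: φ=90°, α=300°
  cosα=0.5000 sinα=-0.8660 | (3,2) | tMaxX 1.4200 tMaxY 0.7967 | tΔX 2.0000 tΔY 1.1547
    t=0.7967 [y] (3,1)
    t=1.4200 [x] (4,1)
    t=1.9514 [y] (4,0) — stop
  → r_4 = 1.9514

ranges = [1.5127, 1.3355, 1.7496, 1.9514]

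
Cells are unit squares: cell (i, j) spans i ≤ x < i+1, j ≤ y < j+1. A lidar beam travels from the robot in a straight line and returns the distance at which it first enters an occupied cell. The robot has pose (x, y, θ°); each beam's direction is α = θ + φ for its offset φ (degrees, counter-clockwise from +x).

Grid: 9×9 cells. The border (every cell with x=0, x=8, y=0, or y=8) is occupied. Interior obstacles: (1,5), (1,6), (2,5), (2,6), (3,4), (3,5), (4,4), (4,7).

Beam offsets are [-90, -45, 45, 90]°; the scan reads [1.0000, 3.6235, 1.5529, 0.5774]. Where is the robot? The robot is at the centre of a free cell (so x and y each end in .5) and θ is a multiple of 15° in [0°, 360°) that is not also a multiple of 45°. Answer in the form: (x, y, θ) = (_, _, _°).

(x, y, θ) = (1.5, 4.5, 330°)

Candidates: 41 free-cell centres × 16 headings = 656 poses. Raycast each; keep the one whose scan matches to 4 dp.
  (6.5, 7.5, 60°): beam 1 = 1.7321 ≠ 1.0000 ✗
  (5.5, 2.5, 240°): beam 1 = 5.0000 ≠ 1.0000 ✗
  (4.5, 3.5, 330°): beam 1 = 2.8868 ≠ 1.0000 ✗
  (7.5, 4.5, 300°): beam 1 = 7.0000 ≠ 1.0000 ✗
  …
  (1.5, 4.5, 330°): r_1=1.0000, r_2=3.6235, r_3=1.5529, r_4=0.5774 — all match ✓
No second candidate reproduces the full scan.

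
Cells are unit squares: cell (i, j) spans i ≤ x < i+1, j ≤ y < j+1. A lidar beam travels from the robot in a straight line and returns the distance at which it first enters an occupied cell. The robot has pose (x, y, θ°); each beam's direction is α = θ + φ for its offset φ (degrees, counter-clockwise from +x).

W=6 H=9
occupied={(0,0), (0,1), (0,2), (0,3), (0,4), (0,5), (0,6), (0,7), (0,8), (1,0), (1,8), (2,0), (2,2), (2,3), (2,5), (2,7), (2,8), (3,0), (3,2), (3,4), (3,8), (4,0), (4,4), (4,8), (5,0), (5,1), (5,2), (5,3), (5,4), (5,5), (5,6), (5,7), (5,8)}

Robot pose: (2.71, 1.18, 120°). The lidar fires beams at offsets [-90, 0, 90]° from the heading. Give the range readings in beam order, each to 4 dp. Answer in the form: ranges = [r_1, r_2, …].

ranges = [2.6443, 0.9469, 0.3600]

beam 1: φ=-90°, α=30°
  dir = (cos 30°, sin 30°) = (0.8660, 0.5000); from cell (2,1)
  next x-line at t=0.3349, next y-line at t=1.6400; Δt_x=1.1547, Δt_y=2.0000
    x: enter (3,1) at t=0.3349
    x: enter (4,1) at t=1.4896
    y: enter (4,2) at t=1.6400
    x: enter (5,2) at t=2.6443 ← occupied
  → r_1 = 2.6443
beam 2: φ=0°, α=120°
  dir = (cos 120°, sin 120°) = (-0.5000, 0.8660); from cell (2,1)
  next x-line at t=1.4200, next y-line at t=0.9469; Δt_x=2.0000, Δt_y=1.1547
    y: enter (2,2) at t=0.9469 ← occupied
  → r_2 = 0.9469
beam 3: φ=90°, α=210°
  dir = (cos 210°, sin 210°) = (-0.8660, -0.5000); from cell (2,1)
  next x-line at t=0.8198, next y-line at t=0.3600; Δt_x=1.1547, Δt_y=2.0000
    y: enter (2,0) at t=0.3600 ← occupied
  → r_3 = 0.3600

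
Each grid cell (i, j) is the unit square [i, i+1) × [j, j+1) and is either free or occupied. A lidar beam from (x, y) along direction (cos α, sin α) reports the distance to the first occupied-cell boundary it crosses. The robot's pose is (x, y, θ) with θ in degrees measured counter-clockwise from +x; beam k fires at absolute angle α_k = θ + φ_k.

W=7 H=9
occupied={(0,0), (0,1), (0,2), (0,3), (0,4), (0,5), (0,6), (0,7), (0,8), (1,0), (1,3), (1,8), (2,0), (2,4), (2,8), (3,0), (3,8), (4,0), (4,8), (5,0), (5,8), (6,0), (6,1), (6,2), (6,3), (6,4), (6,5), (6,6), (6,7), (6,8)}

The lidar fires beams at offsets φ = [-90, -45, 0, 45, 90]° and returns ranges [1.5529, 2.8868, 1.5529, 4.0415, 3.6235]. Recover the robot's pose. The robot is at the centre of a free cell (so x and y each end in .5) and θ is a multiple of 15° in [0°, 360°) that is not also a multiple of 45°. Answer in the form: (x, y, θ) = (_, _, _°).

Enumerate (i+0.5, j+0.5, θ) over the 33 free cells and 16 admissible headings. For each, cast all 5 beams and compare to the given ranges.
  (2.5, 5.5, 15°): beam 1 = 0.5176 ≠ 1.5529 ✗
  (5.5, 5.5, 150°): beam 1 = 1.0000 ≠ 1.5529 ✗
  (3.5, 5.5, 60°): beam 1 = 2.8868 ≠ 1.5529 ✗
  …
  (2.5, 6.5, 285°): r_1=1.5529, r_2=2.8868, r_3=1.5529, r_4=4.0415, r_5=3.6235 — all match ✓
Only this pose fits every beam.

(x, y, θ) = (2.5, 6.5, 285°)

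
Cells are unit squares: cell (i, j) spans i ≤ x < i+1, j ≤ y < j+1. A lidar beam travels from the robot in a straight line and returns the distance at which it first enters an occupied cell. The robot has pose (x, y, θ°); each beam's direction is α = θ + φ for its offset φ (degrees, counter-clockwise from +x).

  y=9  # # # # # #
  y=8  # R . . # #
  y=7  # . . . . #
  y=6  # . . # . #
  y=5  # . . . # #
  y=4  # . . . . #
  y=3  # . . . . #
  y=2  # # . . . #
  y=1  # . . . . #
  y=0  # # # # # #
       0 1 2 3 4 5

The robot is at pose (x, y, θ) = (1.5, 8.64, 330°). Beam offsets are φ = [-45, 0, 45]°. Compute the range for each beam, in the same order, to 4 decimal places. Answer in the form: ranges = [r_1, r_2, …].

ranges = [7.9095, 4.0415, 1.3909]

beam 1: φ=-45°, α=285°
  cosα=0.2588 sinα=-0.9659 | (1,8) | tMaxX 1.9319 tMaxY 0.6626 | tΔX 3.8637 tΔY 1.0353
    t=0.6626 [y] (1,7)
    t=1.6979 [y] (1,6)
    t=1.9319 [x] (2,6)
    t=2.7331 [y] (2,5)
    t=3.7684 [y] (2,4)
    t=4.8037 [y] (2,3)
    t=5.7956 [x] (3,3)
    t=5.8390 [y] (3,2)
    t=6.8742 [y] (3,1)
    t=7.9095 [y] (3,0) — stop
  → r_1 = 7.9095
beam 2: φ=0°, α=330°
  cosα=0.8660 sinα=-0.5000 | (1,8) | tMaxX 0.5774 tMaxY 1.2800 | tΔX 1.1547 tΔY 2.0000
    t=0.5774 [x] (2,8)
    t=1.2800 [y] (2,7)
    t=1.7321 [x] (3,7)
    t=2.8868 [x] (4,7)
    t=3.2800 [y] (4,6)
    t=4.0415 [x] (5,6) — stop
  → r_2 = 4.0415
beam 3: φ=45°, α=15°
  cosα=0.9659 sinα=0.2588 | (1,8) | tMaxX 0.5176 tMaxY 1.3909 | tΔX 1.0353 tΔY 3.8637
    t=0.5176 [x] (2,8)
    t=1.3909 [y] (2,9) — stop
  → r_3 = 1.3909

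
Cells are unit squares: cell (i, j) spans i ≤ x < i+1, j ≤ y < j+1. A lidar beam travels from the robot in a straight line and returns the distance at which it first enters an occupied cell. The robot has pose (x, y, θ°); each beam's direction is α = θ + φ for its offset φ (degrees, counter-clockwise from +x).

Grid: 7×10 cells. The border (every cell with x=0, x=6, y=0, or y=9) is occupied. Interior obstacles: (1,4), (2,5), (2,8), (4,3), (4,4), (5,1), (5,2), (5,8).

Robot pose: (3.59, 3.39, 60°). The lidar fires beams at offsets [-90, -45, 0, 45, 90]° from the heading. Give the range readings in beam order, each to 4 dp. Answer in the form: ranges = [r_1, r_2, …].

beam 1: φ=-90°, α=330°
  d=(0.8660,-0.5000)  start (3,3)  tX=0.4734 tY=0.7800  stride 1/|dx|=1.1547 1/|dy|=2.0000
    cross x-line → (4,3), t=0.4734 (wall)
  → r_1 = 0.4734
beam 2: φ=-45°, α=15°
  d=(0.9659,0.2588)  start (3,3)  tX=0.4245 tY=2.3569  stride 1/|dx|=1.0353 1/|dy|=3.8637
    cross x-line → (4,3), t=0.4245 (wall)
  → r_2 = 0.4245
beam 3: φ=0°, α=60°
  d=(0.5000,0.8660)  start (3,3)  tX=0.8200 tY=0.7044  stride 1/|dx|=2.0000 1/|dy|=1.1547
    cross y-line → (3,4), t=0.7044
    cross x-line → (4,4), t=0.8200 (wall)
  → r_3 = 0.8200
beam 4: φ=45°, α=105°
  d=(-0.2588,0.9659)  start (3,3)  tX=2.2796 tY=0.6315  stride 1/|dx|=3.8637 1/|dy|=1.0353
    cross y-line → (3,4), t=0.6315
    cross y-line → (3,5), t=1.6668
    cross x-line → (2,5), t=2.2796 (wall)
  → r_4 = 2.2796
beam 5: φ=90°, α=150°
  d=(-0.8660,0.5000)  start (3,3)  tX=0.6813 tY=1.2200  stride 1/|dx|=1.1547 1/|dy|=2.0000
    cross x-line → (2,3), t=0.6813
    cross y-line → (2,4), t=1.2200
    cross x-line → (1,4), t=1.8360 (wall)
  → r_5 = 1.8360

ranges = [0.4734, 0.4245, 0.8200, 2.2796, 1.8360]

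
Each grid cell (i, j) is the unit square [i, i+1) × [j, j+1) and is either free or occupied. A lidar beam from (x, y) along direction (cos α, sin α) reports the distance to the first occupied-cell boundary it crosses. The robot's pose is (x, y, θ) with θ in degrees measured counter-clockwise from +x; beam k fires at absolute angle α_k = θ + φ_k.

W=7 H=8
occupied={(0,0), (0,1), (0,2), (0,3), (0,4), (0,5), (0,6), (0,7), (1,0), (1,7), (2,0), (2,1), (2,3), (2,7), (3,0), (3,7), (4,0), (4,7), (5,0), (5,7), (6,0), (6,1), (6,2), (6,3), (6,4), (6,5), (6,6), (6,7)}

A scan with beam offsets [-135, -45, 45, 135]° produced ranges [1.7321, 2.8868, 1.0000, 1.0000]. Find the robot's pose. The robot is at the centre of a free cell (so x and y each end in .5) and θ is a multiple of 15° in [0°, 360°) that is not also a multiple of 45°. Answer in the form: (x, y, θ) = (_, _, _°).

Candidates: 28 free-cell centres × 16 headings = 448 poses. Raycast each; keep the one whose scan matches to 4 dp.
  (1.5, 4.5, 255°): beam 1 = 1.0000 ≠ 1.7321 ✗
  (4.5, 4.5, 120°): beam 1 = 1.5529 ≠ 1.7321 ✗
  (5.5, 6.5, 30°): beam 1 = 5.6940 ≠ 1.7321 ✗
  (1.5, 6.5, 15°): beam 1 = 1.0000 ≠ 1.7321 ✗
  …
  (3.5, 2.5, 75°): r_1=1.7321, r_2=2.8868, r_3=1.0000, r_4=1.0000 — all match ✓
Only this pose fits every beam.

(x, y, θ) = (3.5, 2.5, 75°)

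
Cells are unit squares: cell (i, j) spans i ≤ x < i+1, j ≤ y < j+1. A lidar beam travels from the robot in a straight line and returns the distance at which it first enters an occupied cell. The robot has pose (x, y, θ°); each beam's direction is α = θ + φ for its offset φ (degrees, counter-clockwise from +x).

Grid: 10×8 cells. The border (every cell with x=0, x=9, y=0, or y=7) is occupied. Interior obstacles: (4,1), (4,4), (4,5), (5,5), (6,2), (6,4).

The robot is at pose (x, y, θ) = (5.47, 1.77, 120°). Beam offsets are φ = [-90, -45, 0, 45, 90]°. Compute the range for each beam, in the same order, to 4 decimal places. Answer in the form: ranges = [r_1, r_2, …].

ranges = [0.6120, 2.3087, 2.5750, 0.4866, 0.5427]

beam 1: φ=-90°, α=30°
  d=(0.8660,0.5000)  start (5,1)  tX=0.6120 tY=0.4600  stride 1/|dx|=1.1547 1/|dy|=2.0000
    cross y-line → (5,2), t=0.4600
    cross x-line → (6,2), t=0.6120 (wall)
  → r_1 = 0.6120
beam 2: φ=-45°, α=75°
  d=(0.2588,0.9659)  start (5,1)  tX=2.0478 tY=0.2381  stride 1/|dx|=3.8637 1/|dy|=1.0353
    cross y-line → (5,2), t=0.2381
    cross y-line → (5,3), t=1.2734
    cross x-line → (6,3), t=2.0478
    cross y-line → (6,4), t=2.3087 (wall)
  → r_2 = 2.3087
beam 3: φ=0°, α=120°
  d=(-0.5000,0.8660)  start (5,1)  tX=0.9400 tY=0.2656  stride 1/|dx|=2.0000 1/|dy|=1.1547
    cross y-line → (5,2), t=0.2656
    cross x-line → (4,2), t=0.9400
    cross y-line → (4,3), t=1.4203
    cross y-line → (4,4), t=2.5750 (wall)
  → r_3 = 2.5750
beam 4: φ=45°, α=165°
  d=(-0.9659,0.2588)  start (5,1)  tX=0.4866 tY=0.8887  stride 1/|dx|=1.0353 1/|dy|=3.8637
    cross x-line → (4,1), t=0.4866 (wall)
  → r_4 = 0.4866
beam 5: φ=90°, α=210°
  d=(-0.8660,-0.5000)  start (5,1)  tX=0.5427 tY=1.5400  stride 1/|dx|=1.1547 1/|dy|=2.0000
    cross x-line → (4,1), t=0.5427 (wall)
  → r_5 = 0.5427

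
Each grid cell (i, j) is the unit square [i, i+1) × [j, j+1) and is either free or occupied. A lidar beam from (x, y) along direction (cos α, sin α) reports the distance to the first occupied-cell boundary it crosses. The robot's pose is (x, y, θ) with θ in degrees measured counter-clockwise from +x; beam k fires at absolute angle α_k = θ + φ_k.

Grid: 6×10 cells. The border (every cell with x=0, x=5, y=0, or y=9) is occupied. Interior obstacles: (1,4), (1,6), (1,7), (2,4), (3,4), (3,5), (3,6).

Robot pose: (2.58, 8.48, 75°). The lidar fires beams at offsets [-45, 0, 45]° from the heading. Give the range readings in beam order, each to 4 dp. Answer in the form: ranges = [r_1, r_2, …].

beam 1: φ=-45°, α=30°
  cosα=0.8660 sinα=0.5000 | (2,8) | tMaxX 0.4850 tMaxY 1.0400 | tΔX 1.1547 tΔY 2.0000
    t=0.4850 [x] (3,8)
    t=1.0400 [y] (3,9) — stop
  → r_1 = 1.0400
beam 2: φ=0°, α=75°
  cosα=0.2588 sinα=0.9659 | (2,8) | tMaxX 1.6228 tMaxY 0.5383 | tΔX 3.8637 tΔY 1.0353
    t=0.5383 [y] (2,9) — stop
  → r_2 = 0.5383
beam 3: φ=45°, α=120°
  cosα=-0.5000 sinα=0.8660 | (2,8) | tMaxX 1.1600 tMaxY 0.6004 | tΔX 2.0000 tΔY 1.1547
    t=0.6004 [y] (2,9) — stop
  → r_3 = 0.6004

ranges = [1.0400, 0.5383, 0.6004]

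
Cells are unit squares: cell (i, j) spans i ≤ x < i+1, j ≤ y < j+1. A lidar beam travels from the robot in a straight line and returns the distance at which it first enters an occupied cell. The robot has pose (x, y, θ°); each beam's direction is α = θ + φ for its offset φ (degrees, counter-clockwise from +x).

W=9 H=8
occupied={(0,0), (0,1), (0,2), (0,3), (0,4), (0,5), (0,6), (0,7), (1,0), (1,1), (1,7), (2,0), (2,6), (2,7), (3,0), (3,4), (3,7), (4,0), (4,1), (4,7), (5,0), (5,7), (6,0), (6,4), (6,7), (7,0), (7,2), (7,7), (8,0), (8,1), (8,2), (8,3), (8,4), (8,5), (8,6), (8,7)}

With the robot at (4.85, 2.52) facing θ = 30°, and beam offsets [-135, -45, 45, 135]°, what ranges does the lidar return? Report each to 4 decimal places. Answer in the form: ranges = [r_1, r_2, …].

ranges = [0.5383, 3.2611, 4.6380, 3.9858]

beam 1: φ=-135°, α=255°
  cosα=-0.2588 sinα=-0.9659 | (4,2) | tMaxX 3.2841 tMaxY 0.5383 | tΔX 3.8637 tΔY 1.0353
    t=0.5383 [y] (4,1) — stop
  → r_1 = 0.5383
beam 2: φ=-45°, α=345°
  cosα=0.9659 sinα=-0.2588 | (4,2) | tMaxX 0.1553 tMaxY 2.0091 | tΔX 1.0353 tΔY 3.8637
    t=0.1553 [x] (5,2)
    t=1.1906 [x] (6,2)
    t=2.0091 [y] (6,1)
    t=2.2258 [x] (7,1)
    t=3.2611 [x] (8,1) — stop
  → r_2 = 3.2611
beam 3: φ=45°, α=75°
  cosα=0.2588 sinα=0.9659 | (4,2) | tMaxX 0.5796 tMaxY 0.4969 | tΔX 3.8637 tΔY 1.0353
    t=0.4969 [y] (4,3)
    t=0.5796 [x] (5,3)
    t=1.5322 [y] (5,4)
    t=2.5675 [y] (5,5)
    t=3.6028 [y] (5,6)
    t=4.4433 [x] (6,6)
    t=4.6380 [y] (6,7) — stop
  → r_3 = 4.6380
beam 4: φ=135°, α=165°
  cosα=-0.9659 sinα=0.2588 | (4,2) | tMaxX 0.8800 tMaxY 1.8546 | tΔX 1.0353 tΔY 3.8637
    t=0.8800 [x] (3,2)
    t=1.8546 [y] (3,3)
    t=1.9153 [x] (2,3)
    t=2.9505 [x] (1,3)
    t=3.9858 [x] (0,3) — stop
  → r_4 = 3.9858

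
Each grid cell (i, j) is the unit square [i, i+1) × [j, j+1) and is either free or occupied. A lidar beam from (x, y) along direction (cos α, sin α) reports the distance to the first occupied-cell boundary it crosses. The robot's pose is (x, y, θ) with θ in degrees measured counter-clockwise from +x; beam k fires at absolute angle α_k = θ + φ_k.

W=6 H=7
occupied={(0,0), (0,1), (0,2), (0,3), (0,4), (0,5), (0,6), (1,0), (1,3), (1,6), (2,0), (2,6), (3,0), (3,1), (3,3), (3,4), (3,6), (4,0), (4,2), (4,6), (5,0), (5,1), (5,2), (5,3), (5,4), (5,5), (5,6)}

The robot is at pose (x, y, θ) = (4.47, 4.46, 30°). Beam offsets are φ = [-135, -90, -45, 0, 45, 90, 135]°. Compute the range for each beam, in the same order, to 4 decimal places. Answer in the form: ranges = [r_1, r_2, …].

beam 1: φ=-135°, α=255°
  dir = (cos 255°, sin 255°) = (-0.2588, -0.9659); from cell (4,4)
  next x-line at t=1.8159, next y-line at t=0.4762; Δt_x=3.8637, Δt_y=1.0353
    y: enter (4,3) at t=0.4762
    y: enter (4,2) at t=1.5115 ← occupied
  → r_1 = 1.5115
beam 2: φ=-90°, α=300°
  dir = (cos 300°, sin 300°) = (0.5000, -0.8660); from cell (4,4)
  next x-line at t=1.0600, next y-line at t=0.5312; Δt_x=2.0000, Δt_y=1.1547
    y: enter (4,3) at t=0.5312
    x: enter (5,3) at t=1.0600 ← occupied
  → r_2 = 1.0600
beam 3: φ=-45°, α=345°
  dir = (cos 345°, sin 345°) = (0.9659, -0.2588); from cell (4,4)
  next x-line at t=0.5487, next y-line at t=1.7773; Δt_x=1.0353, Δt_y=3.8637
    x: enter (5,4) at t=0.5487 ← occupied
  → r_3 = 0.5487
beam 4: φ=0°, α=30°
  dir = (cos 30°, sin 30°) = (0.8660, 0.5000); from cell (4,4)
  next x-line at t=0.6120, next y-line at t=1.0800; Δt_x=1.1547, Δt_y=2.0000
    x: enter (5,4) at t=0.6120 ← occupied
  → r_4 = 0.6120
beam 5: φ=45°, α=75°
  dir = (cos 75°, sin 75°) = (0.2588, 0.9659); from cell (4,4)
  next x-line at t=2.0478, next y-line at t=0.5590; Δt_x=3.8637, Δt_y=1.0353
    y: enter (4,5) at t=0.5590
    y: enter (4,6) at t=1.5943 ← occupied
  → r_5 = 1.5943
beam 6: φ=90°, α=120°
  dir = (cos 120°, sin 120°) = (-0.5000, 0.8660); from cell (4,4)
  next x-line at t=0.9400, next y-line at t=0.6235; Δt_x=2.0000, Δt_y=1.1547
    y: enter (4,5) at t=0.6235
    x: enter (3,5) at t=0.9400
    y: enter (3,6) at t=1.7782 ← occupied
  → r_6 = 1.7782
beam 7: φ=135°, α=165°
  dir = (cos 165°, sin 165°) = (-0.9659, 0.2588); from cell (4,4)
  next x-line at t=0.4866, next y-line at t=2.0864; Δt_x=1.0353, Δt_y=3.8637
    x: enter (3,4) at t=0.4866 ← occupied
  → r_7 = 0.4866

ranges = [1.5115, 1.0600, 0.5487, 0.6120, 1.5943, 1.7782, 0.4866]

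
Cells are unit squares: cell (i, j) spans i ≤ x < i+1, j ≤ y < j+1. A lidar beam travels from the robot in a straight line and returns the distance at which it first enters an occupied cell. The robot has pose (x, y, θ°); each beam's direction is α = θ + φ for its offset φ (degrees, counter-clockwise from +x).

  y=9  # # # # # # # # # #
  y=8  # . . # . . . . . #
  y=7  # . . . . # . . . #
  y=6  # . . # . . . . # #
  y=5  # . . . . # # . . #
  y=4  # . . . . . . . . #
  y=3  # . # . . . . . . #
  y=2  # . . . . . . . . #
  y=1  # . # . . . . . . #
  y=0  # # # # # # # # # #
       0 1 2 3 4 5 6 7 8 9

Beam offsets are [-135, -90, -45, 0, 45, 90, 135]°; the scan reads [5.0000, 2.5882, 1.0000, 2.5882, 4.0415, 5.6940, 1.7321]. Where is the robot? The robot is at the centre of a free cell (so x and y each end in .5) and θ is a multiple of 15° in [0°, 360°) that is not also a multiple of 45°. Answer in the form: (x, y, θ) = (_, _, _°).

The pose lattice has 56·16 = 896 candidates. Test each by forward raycasting.
  (6.5, 6.5, 285°): beam 1 = 1.0000 ≠ 5.0000 ✗
  (6.5, 2.5, 75°): beam 1 = 1.7321 ≠ 5.0000 ✗
  (4.5, 5.5, 75°): beam 1 = 5.1962 ≠ 5.0000 ✗
  (5.5, 3.5, 60°): beam 1 = 2.5882 ≠ 5.0000 ✗
  …
  (3.5, 4.5, 255°): r_1=5.0000, r_2=2.5882, r_3=1.0000, r_4=2.5882, r_5=4.0415, r_6=5.6940, r_7=1.7321 — all match ✓
Unique over the lattice → pose = (3.5, 4.5, 255°).

(x, y, θ) = (3.5, 4.5, 255°)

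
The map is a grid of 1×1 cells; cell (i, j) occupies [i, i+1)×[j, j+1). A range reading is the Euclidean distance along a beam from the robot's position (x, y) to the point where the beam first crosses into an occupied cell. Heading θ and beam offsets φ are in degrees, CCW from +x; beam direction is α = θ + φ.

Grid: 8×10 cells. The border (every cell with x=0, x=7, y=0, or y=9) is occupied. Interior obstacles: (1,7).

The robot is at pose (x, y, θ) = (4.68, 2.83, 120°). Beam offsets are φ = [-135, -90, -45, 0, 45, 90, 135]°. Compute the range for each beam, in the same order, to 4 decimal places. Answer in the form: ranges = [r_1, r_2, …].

ranges = [2.4018, 2.6789, 6.3877, 5.3600, 3.8098, 3.6600, 1.8946]

beam 1: φ=-135°, α=345°
  cosα=0.9659 sinα=-0.2588 | (4,2) | tMaxX 0.3313 tMaxY 3.2069 | tΔX 1.0353 tΔY 3.8637
    t=0.3313 [x] (5,2)
    t=1.3666 [x] (6,2)
    t=2.4018 [x] (7,2) — stop
  → r_1 = 2.4018
beam 2: φ=-90°, α=30°
  cosα=0.8660 sinα=0.5000 | (4,2) | tMaxX 0.3695 tMaxY 0.3400 | tΔX 1.1547 tΔY 2.0000
    t=0.3400 [y] (4,3)
    t=0.3695 [x] (5,3)
    t=1.5242 [x] (6,3)
    t=2.3400 [y] (6,4)
    t=2.6789 [x] (7,4) — stop
  → r_2 = 2.6789
beam 3: φ=-45°, α=75°
  cosα=0.2588 sinα=0.9659 | (4,2) | tMaxX 1.2364 tMaxY 0.1760 | tΔX 3.8637 tΔY 1.0353
    t=0.1760 [y] (4,3)
    t=1.2113 [y] (4,4)
    t=1.2364 [x] (5,4)
    t=2.2465 [y] (5,5)
    t=3.2818 [y] (5,6)
    t=4.3171 [y] (5,7)
    t=5.1001 [x] (6,7)
    t=5.3524 [y] (6,8)
    t=6.3877 [y] (6,9) — stop
  → r_3 = 6.3877
beam 4: φ=0°, α=120°
  cosα=-0.5000 sinα=0.8660 | (4,2) | tMaxX 1.3600 tMaxY 0.1963 | tΔX 2.0000 tΔY 1.1547
    t=0.1963 [y] (4,3)
    t=1.3510 [y] (4,4)
    t=1.3600 [x] (3,4)
    t=2.5057 [y] (3,5)
    t=3.3600 [x] (2,5)
    t=3.6604 [y] (2,6)
    t=4.8151 [y] (2,7)
    t=5.3600 [x] (1,7) — stop
  → r_4 = 5.3600
beam 5: φ=45°, α=165°
  cosα=-0.9659 sinα=0.2588 | (4,2) | tMaxX 0.7040 tMaxY 0.6568 | tΔX 1.0353 tΔY 3.8637
    t=0.6568 [y] (4,3)
    t=0.7040 [x] (3,3)
    t=1.7393 [x] (2,3)
    t=2.7745 [x] (1,3)
    t=3.8098 [x] (0,3) — stop
  → r_5 = 3.8098
beam 6: φ=90°, α=210°
  cosα=-0.8660 sinα=-0.5000 | (4,2) | tMaxX 0.7852 tMaxY 1.6600 | tΔX 1.1547 tΔY 2.0000
    t=0.7852 [x] (3,2)
    t=1.6600 [y] (3,1)
    t=1.9399 [x] (2,1)
    t=3.0946 [x] (1,1)
    t=3.6600 [y] (1,0) — stop
  → r_6 = 3.6600
beam 7: φ=135°, α=255°
  cosα=-0.2588 sinα=-0.9659 | (4,2) | tMaxX 2.6273 tMaxY 0.8593 | tΔX 3.8637 tΔY 1.0353
    t=0.8593 [y] (4,1)
    t=1.8946 [y] (4,0) — stop
  → r_7 = 1.8946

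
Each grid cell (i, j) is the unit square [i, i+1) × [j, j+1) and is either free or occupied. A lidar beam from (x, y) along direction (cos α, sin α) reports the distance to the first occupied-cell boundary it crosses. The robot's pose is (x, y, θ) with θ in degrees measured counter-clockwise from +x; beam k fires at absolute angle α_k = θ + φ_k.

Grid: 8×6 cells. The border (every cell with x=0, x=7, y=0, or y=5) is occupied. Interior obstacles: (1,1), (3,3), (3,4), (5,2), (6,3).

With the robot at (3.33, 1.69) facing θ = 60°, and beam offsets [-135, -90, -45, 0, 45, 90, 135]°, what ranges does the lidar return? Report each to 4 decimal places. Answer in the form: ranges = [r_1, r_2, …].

beam 1: φ=-135°, α=285°
  cosα=0.2588 sinα=-0.9659 | (3,1) | tMaxX 2.5887 tMaxY 0.7143 | tΔX 3.8637 tΔY 1.0353
    t=0.7143 [y] (3,0) — stop
  → r_1 = 0.7143
beam 2: φ=-90°, α=330°
  cosα=0.8660 sinα=-0.5000 | (3,1) | tMaxX 0.7736 tMaxY 1.3800 | tΔX 1.1547 tΔY 2.0000
    t=0.7736 [x] (4,1)
    t=1.3800 [y] (4,0) — stop
  → r_2 = 1.3800
beam 3: φ=-45°, α=15°
  cosα=0.9659 sinα=0.2588 | (3,1) | tMaxX 0.6936 tMaxY 1.1977 | tΔX 1.0353 tΔY 3.8637
    t=0.6936 [x] (4,1)
    t=1.1977 [y] (4,2)
    t=1.7289 [x] (5,2) — stop
  → r_3 = 1.7289
beam 4: φ=0°, α=60°
  cosα=0.5000 sinα=0.8660 | (3,1) | tMaxX 1.3400 tMaxY 0.3580 | tΔX 2.0000 tΔY 1.1547
    t=0.3580 [y] (3,2)
    t=1.3400 [x] (4,2)
    t=1.5127 [y] (4,3)
    t=2.6674 [y] (4,4)
    t=3.3400 [x] (5,4)
    t=3.8221 [y] (5,5) — stop
  → r_4 = 3.8221
beam 5: φ=45°, α=105°
  cosα=-0.2588 sinα=0.9659 | (3,1) | tMaxX 1.2750 tMaxY 0.3209 | tΔX 3.8637 tΔY 1.0353
    t=0.3209 [y] (3,2)
    t=1.2750 [x] (2,2)
    t=1.3562 [y] (2,3)
    t=2.3915 [y] (2,4)
    t=3.4268 [y] (2,5) — stop
  → r_5 = 3.4268
beam 6: φ=90°, α=150°
  cosα=-0.8660 sinα=0.5000 | (3,1) | tMaxX 0.3811 tMaxY 0.6200 | tΔX 1.1547 tΔY 2.0000
    t=0.3811 [x] (2,1)
    t=0.6200 [y] (2,2)
    t=1.5358 [x] (1,2)
    t=2.6200 [y] (1,3)
    t=2.6905 [x] (0,3) — stop
  → r_6 = 2.6905
beam 7: φ=135°, α=195°
  cosα=-0.9659 sinα=-0.2588 | (3,1) | tMaxX 0.3416 tMaxY 2.6660 | tΔX 1.0353 tΔY 3.8637
    t=0.3416 [x] (2,1)
    t=1.3769 [x] (1,1) — stop
  → r_7 = 1.3769

ranges = [0.7143, 1.3800, 1.7289, 3.8221, 3.4268, 2.6905, 1.3769]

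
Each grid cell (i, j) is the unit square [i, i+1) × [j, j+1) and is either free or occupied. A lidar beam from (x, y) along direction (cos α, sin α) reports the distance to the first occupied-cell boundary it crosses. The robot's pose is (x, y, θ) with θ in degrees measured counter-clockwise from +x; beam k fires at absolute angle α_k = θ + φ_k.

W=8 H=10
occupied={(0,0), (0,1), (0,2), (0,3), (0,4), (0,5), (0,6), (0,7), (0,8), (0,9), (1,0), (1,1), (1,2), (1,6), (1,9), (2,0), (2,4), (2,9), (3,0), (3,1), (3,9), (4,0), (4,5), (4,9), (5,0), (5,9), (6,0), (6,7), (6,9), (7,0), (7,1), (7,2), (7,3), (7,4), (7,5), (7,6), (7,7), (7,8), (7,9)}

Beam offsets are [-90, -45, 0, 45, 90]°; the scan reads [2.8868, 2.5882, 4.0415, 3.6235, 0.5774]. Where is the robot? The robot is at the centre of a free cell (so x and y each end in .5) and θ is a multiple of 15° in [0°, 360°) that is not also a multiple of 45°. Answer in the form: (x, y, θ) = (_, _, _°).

Enumerate (i+0.5, j+0.5, θ) over the 41 free cells and 16 admissible headings. For each, cast all 5 beams and compare to the given ranges.
  (5.5, 2.5, 300°): beam 1 = 1.7321 ≠ 2.8868 ✗
  (2.5, 3.5, 330°): beam 1 = 1.0000 ≠ 2.8868 ✗
  (6.5, 6.5, 285°): beam 1 = 1.9319 ≠ 2.8868 ✗
  (5.5, 8.5, 330°): beam 2 = 5.7956 ≠ 2.5882 ✗
  …
  (4.5, 6.5, 150°): r_1=2.8868, r_2=2.5882, r_3=4.0415, r_4=3.6235, r_5=0.5774 — all match ✓
Unique over the lattice → pose = (4.5, 6.5, 150°).

(x, y, θ) = (4.5, 6.5, 150°)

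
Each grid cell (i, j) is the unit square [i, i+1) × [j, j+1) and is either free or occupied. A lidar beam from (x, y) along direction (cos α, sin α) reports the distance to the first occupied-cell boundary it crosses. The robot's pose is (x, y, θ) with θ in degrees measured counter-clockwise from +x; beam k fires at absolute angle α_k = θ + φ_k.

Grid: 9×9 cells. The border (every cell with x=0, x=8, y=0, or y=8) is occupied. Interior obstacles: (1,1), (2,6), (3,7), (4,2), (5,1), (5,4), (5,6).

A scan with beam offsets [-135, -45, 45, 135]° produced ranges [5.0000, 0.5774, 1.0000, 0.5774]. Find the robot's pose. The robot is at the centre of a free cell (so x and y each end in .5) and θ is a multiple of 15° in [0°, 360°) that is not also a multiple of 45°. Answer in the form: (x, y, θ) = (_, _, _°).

Enumerate (i+0.5, j+0.5, θ) over the 42 free cells and 16 admissible headings. For each, cast all 4 beams and compare to the given ranges.
  (7.5, 7.5, 300°): beam 1 = 1.9319 ≠ 5.0000 ✗
  (1.5, 2.5, 240°): beam 1 = 1.9319 ≠ 5.0000 ✗
  (2.5, 3.5, 330°): beam 1 = 1.5529 ≠ 5.0000 ✗
  (1.5, 7.5, 330°): beam 1 = 0.5176 ≠ 5.0000 ✗
  …
  (1.5, 6.5, 75°): r_1=5.0000, r_2=0.5774, r_3=1.0000, r_4=0.5774 — all match ✓
Unique over the lattice → pose = (1.5, 6.5, 75°).

(x, y, θ) = (1.5, 6.5, 75°)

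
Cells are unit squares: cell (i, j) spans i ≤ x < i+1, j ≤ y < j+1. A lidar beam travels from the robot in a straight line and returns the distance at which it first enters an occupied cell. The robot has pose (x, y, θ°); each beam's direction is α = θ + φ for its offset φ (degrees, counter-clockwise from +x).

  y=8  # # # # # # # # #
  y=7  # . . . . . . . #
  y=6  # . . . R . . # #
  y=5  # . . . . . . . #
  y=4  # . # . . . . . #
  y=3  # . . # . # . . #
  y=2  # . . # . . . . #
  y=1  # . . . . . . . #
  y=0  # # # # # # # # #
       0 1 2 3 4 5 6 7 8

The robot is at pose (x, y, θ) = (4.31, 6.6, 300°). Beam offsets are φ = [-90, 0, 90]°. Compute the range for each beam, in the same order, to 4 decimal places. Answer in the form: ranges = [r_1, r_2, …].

ranges = [3.8221, 3.0022, 2.8000]

beam 1: φ=-90°, α=210°
  dir = (cos 210°, sin 210°) = (-0.8660, -0.5000); from cell (4,6)
  next x-line at t=0.3580, next y-line at t=1.2000; Δt_x=1.1547, Δt_y=2.0000
    x: enter (3,6) at t=0.3580
    y: enter (3,5) at t=1.2000
    x: enter (2,5) at t=1.5127
    x: enter (1,5) at t=2.6674
    y: enter (1,4) at t=3.2000
    x: enter (0,4) at t=3.8221 ← occupied
  → r_1 = 3.8221
beam 2: φ=0°, α=300°
  dir = (cos 300°, sin 300°) = (0.5000, -0.8660); from cell (4,6)
  next x-line at t=1.3800, next y-line at t=0.6928; Δt_x=2.0000, Δt_y=1.1547
    y: enter (4,5) at t=0.6928
    x: enter (5,5) at t=1.3800
    y: enter (5,4) at t=1.8475
    y: enter (5,3) at t=3.0022 ← occupied
  → r_2 = 3.0022
beam 3: φ=90°, α=30°
  dir = (cos 30°, sin 30°) = (0.8660, 0.5000); from cell (4,6)
  next x-line at t=0.7967, next y-line at t=0.8000; Δt_x=1.1547, Δt_y=2.0000
    x: enter (5,6) at t=0.7967
    y: enter (5,7) at t=0.8000
    x: enter (6,7) at t=1.9514
    y: enter (6,8) at t=2.8000 ← occupied
  → r_3 = 2.8000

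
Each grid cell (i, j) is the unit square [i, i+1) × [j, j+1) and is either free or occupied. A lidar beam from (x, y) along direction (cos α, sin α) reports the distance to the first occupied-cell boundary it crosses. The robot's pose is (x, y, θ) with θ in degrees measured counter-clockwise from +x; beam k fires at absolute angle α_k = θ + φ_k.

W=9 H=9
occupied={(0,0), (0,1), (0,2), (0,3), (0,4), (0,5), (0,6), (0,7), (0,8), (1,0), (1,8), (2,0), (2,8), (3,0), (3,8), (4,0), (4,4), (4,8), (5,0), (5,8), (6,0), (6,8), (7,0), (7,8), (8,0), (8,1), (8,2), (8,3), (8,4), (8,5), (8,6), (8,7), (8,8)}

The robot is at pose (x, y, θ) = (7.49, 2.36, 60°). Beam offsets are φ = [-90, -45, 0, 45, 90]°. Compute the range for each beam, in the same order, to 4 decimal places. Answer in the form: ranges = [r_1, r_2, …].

ranges = [0.5889, 0.5280, 1.0200, 5.8390, 3.2800]

beam 1: φ=-90°, α=330°
  d=(0.8660,-0.5000)  start (7,2)  tX=0.5889 tY=0.7200  stride 1/|dx|=1.1547 1/|dy|=2.0000
    cross x-line → (8,2), t=0.5889 (wall)
  → r_1 = 0.5889
beam 2: φ=-45°, α=15°
  d=(0.9659,0.2588)  start (7,2)  tX=0.5280 tY=2.4728  stride 1/|dx|=1.0353 1/|dy|=3.8637
    cross x-line → (8,2), t=0.5280 (wall)
  → r_2 = 0.5280
beam 3: φ=0°, α=60°
  d=(0.5000,0.8660)  start (7,2)  tX=1.0200 tY=0.7390  stride 1/|dx|=2.0000 1/|dy|=1.1547
    cross y-line → (7,3), t=0.7390
    cross x-line → (8,3), t=1.0200 (wall)
  → r_3 = 1.0200
beam 4: φ=45°, α=105°
  d=(-0.2588,0.9659)  start (7,2)  tX=1.8932 tY=0.6626  stride 1/|dx|=3.8637 1/|dy|=1.0353
    cross y-line → (7,3), t=0.6626
    cross y-line → (7,4), t=1.6979
    cross x-line → (6,4), t=1.8932
    cross y-line → (6,5), t=2.7331
    cross y-line → (6,6), t=3.7684
    cross y-line → (6,7), t=4.8037
    cross x-line → (5,7), t=5.7569
    cross y-line → (5,8), t=5.8390 (wall)
  → r_4 = 5.8390
beam 5: φ=90°, α=150°
  d=(-0.8660,0.5000)  start (7,2)  tX=0.5658 tY=1.2800  stride 1/|dx|=1.1547 1/|dy|=2.0000
    cross x-line → (6,2), t=0.5658
    cross y-line → (6,3), t=1.2800
    cross x-line → (5,3), t=1.7205
    cross x-line → (4,3), t=2.8752
    cross y-line → (4,4), t=3.2800 (wall)
  → r_5 = 3.2800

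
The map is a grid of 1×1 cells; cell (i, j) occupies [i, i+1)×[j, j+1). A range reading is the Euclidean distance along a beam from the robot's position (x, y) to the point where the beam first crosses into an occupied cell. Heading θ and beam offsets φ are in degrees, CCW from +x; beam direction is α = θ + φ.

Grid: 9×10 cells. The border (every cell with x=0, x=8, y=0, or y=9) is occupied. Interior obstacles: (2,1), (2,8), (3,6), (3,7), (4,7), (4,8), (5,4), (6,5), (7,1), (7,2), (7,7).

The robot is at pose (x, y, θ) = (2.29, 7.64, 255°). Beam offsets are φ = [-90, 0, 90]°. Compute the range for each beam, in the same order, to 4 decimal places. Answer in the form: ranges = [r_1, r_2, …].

ranges = [1.3355, 4.9842, 0.7350]

beam 1: φ=-90°, α=165°
  direction (-0.9659, 0.2588); cell (2,7); t to first gridline: x 0.3002, y 1.3909 (then +1.0353 / +3.8637)
    (1,7) via x @ 0.3002
    (0,7) via x @ 1.3355  # hit
  → r_1 = 1.3355
beam 2: φ=0°, α=255°
  direction (-0.2588, -0.9659); cell (2,7); t to first gridline: x 1.1205, y 0.6626 (then +3.8637 / +1.0353)
    (2,6) via y @ 0.6626
    (1,6) via x @ 1.1205
    (1,5) via y @ 1.6979
    (1,4) via y @ 2.7331
    (1,3) via y @ 3.7684
    (1,2) via y @ 4.8037
    (0,2) via x @ 4.9842  # hit
  → r_2 = 4.9842
beam 3: φ=90°, α=345°
  direction (0.9659, -0.2588); cell (2,7); t to first gridline: x 0.7350, y 2.4728 (then +1.0353 / +3.8637)
    (3,7) via x @ 0.7350  # hit
  → r_3 = 0.7350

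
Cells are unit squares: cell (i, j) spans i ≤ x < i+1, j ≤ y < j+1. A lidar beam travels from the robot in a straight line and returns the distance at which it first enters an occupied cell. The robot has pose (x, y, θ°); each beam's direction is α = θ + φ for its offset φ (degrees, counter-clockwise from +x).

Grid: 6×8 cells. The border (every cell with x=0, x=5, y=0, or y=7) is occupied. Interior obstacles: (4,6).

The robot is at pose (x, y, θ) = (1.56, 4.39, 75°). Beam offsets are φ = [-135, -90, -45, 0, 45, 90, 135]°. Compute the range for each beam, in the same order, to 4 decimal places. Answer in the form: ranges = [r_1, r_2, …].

beam 1: φ=-135°, α=300°
  direction (0.5000, -0.8660); cell (1,4); t to first gridline: x 0.8800, y 0.4503 (then +2.0000 / +1.1547)
    (1,3) via y @ 0.4503
    (2,3) via x @ 0.8800
    (2,2) via y @ 1.6050
    (2,1) via y @ 2.7597
    (3,1) via x @ 2.8800
    (3,0) via y @ 3.9144  # hit
  → r_1 = 3.9144
beam 2: φ=-90°, α=345°
  direction (0.9659, -0.2588); cell (1,4); t to first gridline: x 0.4555, y 1.5068 (then +1.0353 / +3.8637)
    (2,4) via x @ 0.4555
    (3,4) via x @ 1.4908
    (3,3) via y @ 1.5068
    (4,3) via x @ 2.5261
    (5,3) via x @ 3.5614  # hit
  → r_2 = 3.5614
beam 3: φ=-45°, α=30°
  direction (0.8660, 0.5000); cell (1,4); t to first gridline: x 0.5081, y 1.2200 (then +1.1547 / +2.0000)
    (2,4) via x @ 0.5081
    (2,5) via y @ 1.2200
    (3,5) via x @ 1.6628
    (4,5) via x @ 2.8175
    (4,6) via y @ 3.2200  # hit
  → r_3 = 3.2200
beam 4: φ=0°, α=75°
  direction (0.2588, 0.9659); cell (1,4); t to first gridline: x 1.7000, y 0.6315 (then +3.8637 / +1.0353)
    (1,5) via y @ 0.6315
    (1,6) via y @ 1.6668
    (2,6) via x @ 1.7000
    (2,7) via y @ 2.7021  # hit
  → r_4 = 2.7021
beam 5: φ=45°, α=120°
  direction (-0.5000, 0.8660); cell (1,4); t to first gridline: x 1.1200, y 0.7044 (then +2.0000 / +1.1547)
    (1,5) via y @ 0.7044
    (0,5) via x @ 1.1200  # hit
  → r_5 = 1.1200
beam 6: φ=90°, α=165°
  direction (-0.9659, 0.2588); cell (1,4); t to first gridline: x 0.5798, y 2.3569 (then +1.0353 / +3.8637)
    (0,4) via x @ 0.5798  # hit
  → r_6 = 0.5798
beam 7: φ=135°, α=210°
  direction (-0.8660, -0.5000); cell (1,4); t to first gridline: x 0.6466, y 0.7800 (then +1.1547 / +2.0000)
    (0,4) via x @ 0.6466  # hit
  → r_7 = 0.6466

ranges = [3.9144, 3.5614, 3.2200, 2.7021, 1.1200, 0.5798, 0.6466]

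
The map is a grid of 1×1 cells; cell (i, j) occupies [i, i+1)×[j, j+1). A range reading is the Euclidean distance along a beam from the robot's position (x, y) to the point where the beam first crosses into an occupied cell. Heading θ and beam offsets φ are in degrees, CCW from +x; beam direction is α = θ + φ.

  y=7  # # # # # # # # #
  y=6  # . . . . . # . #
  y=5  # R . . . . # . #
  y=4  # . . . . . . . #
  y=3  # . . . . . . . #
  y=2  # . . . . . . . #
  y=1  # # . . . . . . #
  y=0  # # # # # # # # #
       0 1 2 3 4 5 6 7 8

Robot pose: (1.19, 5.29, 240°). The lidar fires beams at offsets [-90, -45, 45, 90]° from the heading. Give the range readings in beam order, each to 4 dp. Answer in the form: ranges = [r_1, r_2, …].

beam 1: φ=-90°, α=150°
  direction (-0.8660, 0.5000); cell (1,5); t to first gridline: x 0.2194, y 1.4200 (then +1.1547 / +2.0000)
    (0,5) via x @ 0.2194  # hit
  → r_1 = 0.2194
beam 2: φ=-45°, α=195°
  direction (-0.9659, -0.2588); cell (1,5); t to first gridline: x 0.1967, y 1.1205 (then +1.0353 / +3.8637)
    (0,5) via x @ 0.1967  # hit
  → r_2 = 0.1967
beam 3: φ=45°, α=285°
  direction (0.2588, -0.9659); cell (1,5); t to first gridline: x 3.1296, y 0.3002 (then +3.8637 / +1.0353)
    (1,4) via y @ 0.3002
    (1,3) via y @ 1.3355
    (1,2) via y @ 2.3708
    (2,2) via x @ 3.1296
    (2,1) via y @ 3.4061
    (2,0) via y @ 4.4413  # hit
  → r_3 = 4.4413
beam 4: φ=90°, α=330°
  direction (0.8660, -0.5000); cell (1,5); t to first gridline: x 0.9353, y 0.5800 (then +1.1547 / +2.0000)
    (1,4) via y @ 0.5800
    (2,4) via x @ 0.9353
    (3,4) via x @ 2.0900
    (3,3) via y @ 2.5800
    (4,3) via x @ 3.2447
    (5,3) via x @ 4.3994
    (5,2) via y @ 4.5800
    (6,2) via x @ 5.5541
    (6,1) via y @ 6.5800
    (7,1) via x @ 6.7088
    (8,1) via x @ 7.8635  # hit
  → r_4 = 7.8635

ranges = [0.2194, 0.1967, 4.4413, 7.8635]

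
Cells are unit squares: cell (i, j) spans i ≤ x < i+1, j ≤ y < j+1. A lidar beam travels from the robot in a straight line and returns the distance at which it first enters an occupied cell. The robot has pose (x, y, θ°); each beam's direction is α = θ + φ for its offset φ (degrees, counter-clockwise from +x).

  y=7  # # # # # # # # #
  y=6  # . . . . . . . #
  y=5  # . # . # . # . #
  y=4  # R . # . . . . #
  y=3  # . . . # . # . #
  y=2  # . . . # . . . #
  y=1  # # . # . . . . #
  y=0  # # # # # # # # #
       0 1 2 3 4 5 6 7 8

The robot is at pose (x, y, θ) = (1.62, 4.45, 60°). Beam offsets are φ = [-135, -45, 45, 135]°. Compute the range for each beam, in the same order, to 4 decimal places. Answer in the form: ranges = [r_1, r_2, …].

beam 1: φ=-135°, α=285°
  d=(0.2588,-0.9659)  start (1,4)  tX=1.4682 tY=0.4659  stride 1/|dx|=3.8637 1/|dy|=1.0353
    cross y-line → (1,3), t=0.4659
    cross x-line → (2,3), t=1.4682
    cross y-line → (2,2), t=1.5012
    cross y-line → (2,1), t=2.5364
    cross y-line → (2,0), t=3.5717 (wall)
  → r_1 = 3.5717
beam 2: φ=-45°, α=15°
  d=(0.9659,0.2588)  start (1,4)  tX=0.3934 tY=2.1250  stride 1/|dx|=1.0353 1/|dy|=3.8637
    cross x-line → (2,4), t=0.3934
    cross x-line → (3,4), t=1.4287 (wall)
  → r_2 = 1.4287
beam 3: φ=45°, α=105°
  d=(-0.2588,0.9659)  start (1,4)  tX=2.3955 tY=0.5694  stride 1/|dx|=3.8637 1/|dy|=1.0353
    cross y-line → (1,5), t=0.5694
    cross y-line → (1,6), t=1.6047
    cross x-line → (0,6), t=2.3955 (wall)
  → r_3 = 2.3955
beam 4: φ=135°, α=195°
  d=(-0.9659,-0.2588)  start (1,4)  tX=0.6419 tY=1.7387  stride 1/|dx|=1.0353 1/|dy|=3.8637
    cross x-line → (0,4), t=0.6419 (wall)
  → r_4 = 0.6419

ranges = [3.5717, 1.4287, 2.3955, 0.6419]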